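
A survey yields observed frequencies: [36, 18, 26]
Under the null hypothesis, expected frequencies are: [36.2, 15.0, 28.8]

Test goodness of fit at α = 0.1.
Chi-square goodness of fit test:
H₀: observed counts match expected distribution
H₁: observed counts differ from expected distribution
df = k - 1 = 2
χ² = Σ(O - E)²/E
   = (36 - 36.2)²/36.2 + (18 - 15.0)²/15.0 + (26 - 28.8)²/28.8
   = 0.001 + 0.600 + 0.272
   = 0.87
p-value = 0.6462

Since p-value > α = 0.1, we fail to reject H₀.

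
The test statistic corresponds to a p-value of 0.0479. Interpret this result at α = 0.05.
Since p = 0.0479 < α = 0.05, reject H₀.
There is sufficient evidence to reject the null hypothesis; the result is statistically significant at the 0.05 level.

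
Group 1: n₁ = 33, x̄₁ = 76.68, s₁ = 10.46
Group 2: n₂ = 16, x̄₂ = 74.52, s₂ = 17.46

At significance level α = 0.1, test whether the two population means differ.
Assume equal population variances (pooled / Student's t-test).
Student's two-sample t-test (equal variances):
H₀: μ₁ = μ₂
H₁: μ₁ ≠ μ₂
df = n₁ + n₂ - 2 = 47
Pooled variance s_p² = [(n₁-1)s₁² + (n₂-1)s₂²] / (n₁ + n₂ - 2) = [(32)(10.46²) + (15)(17.46²)] / 47 = 171.7861
SE = √(s_p²(1/n₁ + 1/n₂)) = √(171.7861 × (1/33 + 1/16)) = 3.9928
t = (x̄₁ - x̄₂) / SE = (76.68 - 74.52) / 3.9928 = 2.16 / 3.9928 = 0.541
p-value = 0.5911

Since p-value > α = 0.1, we fail to reject H₀.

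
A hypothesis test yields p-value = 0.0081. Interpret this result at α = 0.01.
Since p = 0.0081 < α = 0.01, reject H₀.
There is sufficient evidence to reject the null hypothesis; the result is statistically significant at the 0.01 level.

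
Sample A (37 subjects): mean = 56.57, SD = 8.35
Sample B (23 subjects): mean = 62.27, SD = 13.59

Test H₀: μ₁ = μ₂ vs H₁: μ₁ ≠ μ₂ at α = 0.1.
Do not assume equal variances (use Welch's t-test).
Welch's two-sample t-test:
H₀: μ₁ = μ₂
H₁: μ₁ ≠ μ₂
s₁²/n₁ = 8.35²/37 = 1.8844,  s₂²/n₂ = 13.59²/23 = 8.0299
SE = √(s₁²/n₁ + s₂²/n₂) = √(1.8844 + 8.0299) = 3.1487
df (Welch-Satterthwaite) = (s₁²/n₁ + s₂²/n₂)² / [(s₁²/n₁)²/(n₁-1) + (s₂²/n₂)²/(n₂-1)] ≈ 32.45
t = (x̄₁ - x̄₂) / SE = (56.57 - 62.27) / 3.1487 = -5.70 / 3.1487 = -1.810
p-value = 0.0795

Since p-value < α = 0.1, we reject H₀.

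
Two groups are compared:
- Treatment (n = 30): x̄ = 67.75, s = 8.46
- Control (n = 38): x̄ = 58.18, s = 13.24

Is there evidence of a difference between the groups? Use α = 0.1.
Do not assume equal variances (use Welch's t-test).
Welch's two-sample t-test:
H₀: μ₁ = μ₂
H₁: μ₁ ≠ μ₂
s₁²/n₁ = 8.46²/30 = 2.3857,  s₂²/n₂ = 13.24²/38 = 4.6131
SE = √(s₁²/n₁ + s₂²/n₂) = √(2.3857 + 4.6131) = 2.6455
df (Welch-Satterthwaite) = (s₁²/n₁ + s₂²/n₂)² / [(s₁²/n₁)²/(n₁-1) + (s₂²/n₂)²/(n₂-1)] ≈ 63.50
t = (x̄₁ - x̄₂) / SE = (67.75 - 58.18) / 2.6455 = 9.57 / 2.6455 = 3.617
p-value = 0.0006

Since p-value < α = 0.1, we reject H₀.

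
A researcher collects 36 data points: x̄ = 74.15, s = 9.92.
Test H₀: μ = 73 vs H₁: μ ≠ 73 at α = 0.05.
One-sample t-test:
H₀: μ = 73
H₁: μ ≠ 73
df = n - 1 = 35
t = (x̄ - μ₀) / (s/√n) = (74.15 - 73) / (9.92/√36) = 0.696
p-value = 0.4913

Since p-value > α = 0.05, we fail to reject H₀.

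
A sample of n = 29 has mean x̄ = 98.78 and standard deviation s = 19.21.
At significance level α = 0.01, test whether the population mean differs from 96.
One-sample t-test:
H₀: μ = 96
H₁: μ ≠ 96
df = n - 1 = 28
t = (x̄ - μ₀) / (s/√n) = (98.78 - 96) / (19.21/√29) = 0.779
p-value = 0.4423

Since p-value > α = 0.01, we fail to reject H₀.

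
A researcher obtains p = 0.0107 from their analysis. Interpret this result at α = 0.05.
Since p = 0.0107 < α = 0.05, reject H₀.
There is sufficient evidence to reject the null hypothesis; the result is statistically significant at the 0.05 level.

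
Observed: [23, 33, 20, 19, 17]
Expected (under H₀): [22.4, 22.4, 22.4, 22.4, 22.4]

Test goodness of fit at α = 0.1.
Chi-square goodness of fit test:
H₀: observed counts match expected distribution
H₁: observed counts differ from expected distribution
df = k - 1 = 4
χ² = Σ(O - E)²/E
   = (23 - 22.4)²/22.4 + (33 - 22.4)²/22.4 + (20 - 22.4)²/22.4 + (19 - 22.4)²/22.4 + (17 - 22.4)²/22.4
   = 0.016 + 5.016 + 0.257 + 0.516 + 1.302
   = 7.11
p-value = 0.1303

Since p-value > α = 0.1, we fail to reject H₀.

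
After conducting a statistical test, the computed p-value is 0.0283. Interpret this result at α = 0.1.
Since p = 0.0283 < α = 0.1, reject H₀.
There is sufficient evidence to reject the null hypothesis; the result is statistically significant at the 0.1 level.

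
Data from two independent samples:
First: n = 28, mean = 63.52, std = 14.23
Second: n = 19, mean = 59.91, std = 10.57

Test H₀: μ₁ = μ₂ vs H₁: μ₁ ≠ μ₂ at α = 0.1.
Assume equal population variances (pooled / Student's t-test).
Student's two-sample t-test (equal variances):
H₀: μ₁ = μ₂
H₁: μ₁ ≠ μ₂
df = n₁ + n₂ - 2 = 45
Pooled variance s_p² = [(n₁-1)s₁² + (n₂-1)s₂²] / (n₁ + n₂ - 2) = [(27)(14.23²) + (18)(10.57²)] / 45 = 166.1857
SE = √(s_p²(1/n₁ + 1/n₂)) = √(166.1857 × (1/28 + 1/19)) = 3.8317
t = (x̄₁ - x̄₂) / SE = (63.52 - 59.91) / 3.8317 = 3.61 / 3.8317 = 0.942
p-value = 0.3511

Since p-value > α = 0.1, we fail to reject H₀.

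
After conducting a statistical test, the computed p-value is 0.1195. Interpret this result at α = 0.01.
Since p = 0.1195 > α = 0.01, fail to reject H₀.
There is insufficient evidence to reject the null hypothesis; the result is not statistically significant at the 0.01 level.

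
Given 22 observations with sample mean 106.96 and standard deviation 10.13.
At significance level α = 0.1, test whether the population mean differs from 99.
One-sample t-test:
H₀: μ = 99
H₁: μ ≠ 99
df = n - 1 = 21
t = (x̄ - μ₀) / (s/√n) = (106.96 - 99) / (10.13/√22) = 3.686
p-value = 0.0014

Since p-value < α = 0.1, we reject H₀.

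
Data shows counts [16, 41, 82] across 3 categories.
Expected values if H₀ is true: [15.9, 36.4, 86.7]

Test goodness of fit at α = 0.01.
Chi-square goodness of fit test:
H₀: observed counts match expected distribution
H₁: observed counts differ from expected distribution
df = k - 1 = 2
χ² = Σ(O - E)²/E
   = (16 - 15.9)²/15.9 + (41 - 36.4)²/36.4 + (82 - 86.7)²/86.7
   = 0.001 + 0.581 + 0.255
   = 0.84
p-value = 0.6581

Since p-value > α = 0.01, we fail to reject H₀.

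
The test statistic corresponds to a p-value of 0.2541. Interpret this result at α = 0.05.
Since p = 0.2541 > α = 0.05, fail to reject H₀.
There is insufficient evidence to reject the null hypothesis; the result is not statistically significant at the 0.05 level.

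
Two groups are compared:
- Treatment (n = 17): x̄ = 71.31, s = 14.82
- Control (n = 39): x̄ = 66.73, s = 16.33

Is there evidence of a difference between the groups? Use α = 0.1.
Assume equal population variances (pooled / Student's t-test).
Student's two-sample t-test (equal variances):
H₀: μ₁ = μ₂
H₁: μ₁ ≠ μ₂
df = n₁ + n₂ - 2 = 54
Pooled variance s_p² = [(n₁-1)s₁² + (n₂-1)s₂²] / (n₁ + n₂ - 2) = [(16)(14.82²) + (38)(16.33²)] / 54 = 252.7322
SE = √(s_p²(1/n₁ + 1/n₂)) = √(252.7322 × (1/17 + 1/39)) = 4.6203
t = (x̄₁ - x̄₂) / SE = (71.31 - 66.73) / 4.6203 = 4.58 / 4.6203 = 0.991
p-value = 0.3260

Since p-value > α = 0.1, we fail to reject H₀.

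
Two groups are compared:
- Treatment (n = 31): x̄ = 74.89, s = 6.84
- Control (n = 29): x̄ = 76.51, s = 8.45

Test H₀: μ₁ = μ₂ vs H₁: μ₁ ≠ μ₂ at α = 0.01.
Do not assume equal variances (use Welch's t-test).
Welch's two-sample t-test:
H₀: μ₁ = μ₂
H₁: μ₁ ≠ μ₂
s₁²/n₁ = 6.84²/31 = 1.5092,  s₂²/n₂ = 8.45²/29 = 2.4622
SE = √(s₁²/n₁ + s₂²/n₂) = √(1.5092 + 2.4622) = 1.9928
df (Welch-Satterthwaite) = (s₁²/n₁ + s₂²/n₂)² / [(s₁²/n₁)²/(n₁-1) + (s₂²/n₂)²/(n₂-1)] ≈ 53.93
t = (x̄₁ - x̄₂) / SE = (74.89 - 76.51) / 1.9928 = -1.62 / 1.9928 = -0.813
p-value = 0.4198

Since p-value > α = 0.01, we fail to reject H₀.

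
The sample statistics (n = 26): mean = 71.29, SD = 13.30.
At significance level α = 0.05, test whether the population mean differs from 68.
One-sample t-test:
H₀: μ = 68
H₁: μ ≠ 68
df = n - 1 = 25
t = (x̄ - μ₀) / (s/√n) = (71.29 - 68) / (13.30/√26) = 1.261
p-value = 0.2188

Since p-value > α = 0.05, we fail to reject H₀.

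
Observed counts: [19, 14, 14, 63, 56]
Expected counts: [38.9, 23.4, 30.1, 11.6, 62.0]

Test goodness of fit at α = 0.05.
Chi-square goodness of fit test:
H₀: observed counts match expected distribution
H₁: observed counts differ from expected distribution
df = k - 1 = 4
χ² = Σ(O - E)²/E
   = (19 - 38.9)²/38.9 + (14 - 23.4)²/23.4 + (14 - 30.1)²/30.1 + (63 - 11.6)²/11.6 + (56 - 62.0)²/62.0
   = 10.180 + 3.776 + 8.612 + 227.755 + 0.581
   = 250.90
p-value < 0.0001

Since p-value < α = 0.05, we reject H₀.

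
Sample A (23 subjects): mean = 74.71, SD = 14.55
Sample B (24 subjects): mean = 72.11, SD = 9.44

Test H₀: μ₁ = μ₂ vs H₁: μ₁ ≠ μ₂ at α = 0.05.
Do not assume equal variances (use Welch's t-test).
Welch's two-sample t-test:
H₀: μ₁ = μ₂
H₁: μ₁ ≠ μ₂
s₁²/n₁ = 14.55²/23 = 9.2045,  s₂²/n₂ = 9.44²/24 = 3.7131
SE = √(s₁²/n₁ + s₂²/n₂) = √(9.2045 + 3.7131) = 3.5941
df (Welch-Satterthwaite) = (s₁²/n₁ + s₂²/n₂)² / [(s₁²/n₁)²/(n₁-1) + (s₂²/n₂)²/(n₂-1)] ≈ 37.49
t = (x̄₁ - x̄₂) / SE = (74.71 - 72.11) / 3.5941 = 2.60 / 3.5941 = 0.723
p-value = 0.4739

Since p-value > α = 0.05, we fail to reject H₀.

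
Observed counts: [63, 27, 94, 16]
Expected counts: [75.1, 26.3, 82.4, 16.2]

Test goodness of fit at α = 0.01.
Chi-square goodness of fit test:
H₀: observed counts match expected distribution
H₁: observed counts differ from expected distribution
df = k - 1 = 3
χ² = Σ(O - E)²/E
   = (63 - 75.1)²/75.1 + (27 - 26.3)²/26.3 + (94 - 82.4)²/82.4 + (16 - 16.2)²/16.2
   = 1.950 + 0.019 + 1.633 + 0.002
   = 3.60
p-value = 0.3076

Since p-value > α = 0.01, we fail to reject H₀.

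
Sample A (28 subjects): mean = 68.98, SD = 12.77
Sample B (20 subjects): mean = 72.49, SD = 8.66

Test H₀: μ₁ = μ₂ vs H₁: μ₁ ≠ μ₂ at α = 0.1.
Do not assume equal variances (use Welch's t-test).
Welch's two-sample t-test:
H₀: μ₁ = μ₂
H₁: μ₁ ≠ μ₂
s₁²/n₁ = 12.77²/28 = 5.8240,  s₂²/n₂ = 8.66²/20 = 3.7498
SE = √(s₁²/n₁ + s₂²/n₂) = √(5.8240 + 3.7498) = 3.0942
df (Welch-Satterthwaite) = (s₁²/n₁ + s₂²/n₂)² / [(s₁²/n₁)²/(n₁-1) + (s₂²/n₂)²/(n₂-1)] ≈ 45.91
t = (x̄₁ - x̄₂) / SE = (68.98 - 72.49) / 3.0942 = -3.51 / 3.0942 = -1.134
p-value = 0.2625

Since p-value > α = 0.1, we fail to reject H₀.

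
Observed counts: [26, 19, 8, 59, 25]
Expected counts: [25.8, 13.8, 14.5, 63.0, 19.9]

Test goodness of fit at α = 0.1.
Chi-square goodness of fit test:
H₀: observed counts match expected distribution
H₁: observed counts differ from expected distribution
df = k - 1 = 4
χ² = Σ(O - E)²/E
   = (26 - 25.8)²/25.8 + (19 - 13.8)²/13.8 + (8 - 14.5)²/14.5 + (59 - 63.0)²/63.0 + (25 - 19.9)²/19.9
   = 0.002 + 1.959 + 2.914 + 0.254 + 1.307
   = 6.44
p-value = 0.1689

Since p-value > α = 0.1, we fail to reject H₀.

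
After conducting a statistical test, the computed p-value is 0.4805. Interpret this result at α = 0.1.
Since p = 0.4805 > α = 0.1, fail to reject H₀.
There is insufficient evidence to reject the null hypothesis; the result is not statistically significant at the 0.1 level.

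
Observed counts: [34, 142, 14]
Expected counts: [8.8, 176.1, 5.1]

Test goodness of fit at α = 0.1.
Chi-square goodness of fit test:
H₀: observed counts match expected distribution
H₁: observed counts differ from expected distribution
df = k - 1 = 2
χ² = Σ(O - E)²/E
   = (34 - 8.8)²/8.8 + (142 - 176.1)²/176.1 + (14 - 5.1)²/5.1
   = 72.164 + 6.603 + 15.531
   = 94.30
p-value < 0.0001

Since p-value < α = 0.1, we reject H₀.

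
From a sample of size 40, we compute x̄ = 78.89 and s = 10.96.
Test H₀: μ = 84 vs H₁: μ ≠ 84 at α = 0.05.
One-sample t-test:
H₀: μ = 84
H₁: μ ≠ 84
df = n - 1 = 39
t = (x̄ - μ₀) / (s/√n) = (78.89 - 84) / (10.96/√40) = -2.949
p-value = 0.0054

Since p-value < α = 0.05, we reject H₀.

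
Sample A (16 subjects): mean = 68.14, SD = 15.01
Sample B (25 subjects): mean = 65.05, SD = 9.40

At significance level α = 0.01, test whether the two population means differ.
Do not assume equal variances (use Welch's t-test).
Welch's two-sample t-test:
H₀: μ₁ = μ₂
H₁: μ₁ ≠ μ₂
s₁²/n₁ = 15.01²/16 = 14.0813,  s₂²/n₂ = 9.40²/25 = 3.5344
SE = √(s₁²/n₁ + s₂²/n₂) = √(14.0813 + 3.5344) = 4.1971
df (Welch-Satterthwaite) = (s₁²/n₁ + s₂²/n₂)² / [(s₁²/n₁)²/(n₁-1) + (s₂²/n₂)²/(n₂-1)] ≈ 22.59
t = (x̄₁ - x̄₂) / SE = (68.14 - 65.05) / 4.1971 = 3.09 / 4.1971 = 0.736
p-value = 0.4692

Since p-value > α = 0.01, we fail to reject H₀.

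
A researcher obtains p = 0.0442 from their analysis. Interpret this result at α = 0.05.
Since p = 0.0442 < α = 0.05, reject H₀.
There is sufficient evidence to reject the null hypothesis; the result is statistically significant at the 0.05 level.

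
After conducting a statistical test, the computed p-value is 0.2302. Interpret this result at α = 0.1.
Since p = 0.2302 > α = 0.1, fail to reject H₀.
There is insufficient evidence to reject the null hypothesis; the result is not statistically significant at the 0.1 level.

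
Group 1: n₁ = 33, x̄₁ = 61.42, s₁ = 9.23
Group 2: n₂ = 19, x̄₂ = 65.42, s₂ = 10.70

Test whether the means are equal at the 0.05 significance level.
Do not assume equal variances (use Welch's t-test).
Welch's two-sample t-test:
H₀: μ₁ = μ₂
H₁: μ₁ ≠ μ₂
s₁²/n₁ = 9.23²/33 = 2.5816,  s₂²/n₂ = 10.70²/19 = 6.0258
SE = √(s₁²/n₁ + s₂²/n₂) = √(2.5816 + 6.0258) = 2.9338
df (Welch-Satterthwaite) = (s₁²/n₁ + s₂²/n₂)² / [(s₁²/n₁)²/(n₁-1) + (s₂²/n₂)²/(n₂-1)] ≈ 33.29
t = (x̄₁ - x̄₂) / SE = (61.42 - 65.42) / 2.9338 = -4.00 / 2.9338 = -1.363
p-value = 0.1819

Since p-value > α = 0.05, we fail to reject H₀.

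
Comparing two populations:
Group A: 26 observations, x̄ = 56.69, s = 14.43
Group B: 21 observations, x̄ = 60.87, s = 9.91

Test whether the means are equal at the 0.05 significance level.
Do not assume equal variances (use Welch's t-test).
Welch's two-sample t-test:
H₀: μ₁ = μ₂
H₁: μ₁ ≠ μ₂
s₁²/n₁ = 14.43²/26 = 8.0086,  s₂²/n₂ = 9.91²/21 = 4.6766
SE = √(s₁²/n₁ + s₂²/n₂) = √(8.0086 + 4.6766) = 3.5616
df (Welch-Satterthwaite) = (s₁²/n₁ + s₂²/n₂)² / [(s₁²/n₁)²/(n₁-1) + (s₂²/n₂)²/(n₂-1)] ≈ 43.98
t = (x̄₁ - x̄₂) / SE = (56.69 - 60.87) / 3.5616 = -4.18 / 3.5616 = -1.174
p-value = 0.2469

Since p-value > α = 0.05, we fail to reject H₀.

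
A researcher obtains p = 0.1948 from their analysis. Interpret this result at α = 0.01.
Since p = 0.1948 > α = 0.01, fail to reject H₀.
There is insufficient evidence to reject the null hypothesis; the result is not statistically significant at the 0.01 level.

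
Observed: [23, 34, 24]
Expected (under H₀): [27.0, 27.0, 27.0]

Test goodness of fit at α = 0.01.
Chi-square goodness of fit test:
H₀: observed counts match expected distribution
H₁: observed counts differ from expected distribution
df = k - 1 = 2
χ² = Σ(O - E)²/E
   = (23 - 27.0)²/27.0 + (34 - 27.0)²/27.0 + (24 - 27.0)²/27.0
   = 0.593 + 1.815 + 0.333
   = 2.74
p-value = 0.2540

Since p-value > α = 0.01, we fail to reject H₀.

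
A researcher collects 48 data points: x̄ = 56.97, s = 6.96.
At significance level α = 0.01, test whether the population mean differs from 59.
One-sample t-test:
H₀: μ = 59
H₁: μ ≠ 59
df = n - 1 = 47
t = (x̄ - μ₀) / (s/√n) = (56.97 - 59) / (6.96/√48) = -2.021
p-value = 0.0490

Since p-value > α = 0.01, we fail to reject H₀.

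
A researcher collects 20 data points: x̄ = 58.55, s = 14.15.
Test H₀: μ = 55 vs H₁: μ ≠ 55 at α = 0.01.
One-sample t-test:
H₀: μ = 55
H₁: μ ≠ 55
df = n - 1 = 19
t = (x̄ - μ₀) / (s/√n) = (58.55 - 55) / (14.15/√20) = 1.122
p-value = 0.2758

Since p-value > α = 0.01, we fail to reject H₀.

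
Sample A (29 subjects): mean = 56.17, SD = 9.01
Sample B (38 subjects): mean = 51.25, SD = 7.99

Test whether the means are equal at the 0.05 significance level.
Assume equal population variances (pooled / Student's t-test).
Student's two-sample t-test (equal variances):
H₀: μ₁ = μ₂
H₁: μ₁ ≠ μ₂
df = n₁ + n₂ - 2 = 65
Pooled variance s_p² = [(n₁-1)s₁² + (n₂-1)s₂²] / (n₁ + n₂ - 2) = [(28)(9.01²) + (37)(7.99²)] / 65 = 71.3096
SE = √(s_p²(1/n₁ + 1/n₂)) = √(71.3096 × (1/29 + 1/38)) = 2.0822
t = (x̄₁ - x̄₂) / SE = (56.17 - 51.25) / 2.0822 = 4.92 / 2.0822 = 2.363
p-value = 0.0211

Since p-value < α = 0.05, we reject H₀.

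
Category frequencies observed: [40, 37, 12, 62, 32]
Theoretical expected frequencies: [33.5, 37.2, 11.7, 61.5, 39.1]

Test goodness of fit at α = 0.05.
Chi-square goodness of fit test:
H₀: observed counts match expected distribution
H₁: observed counts differ from expected distribution
df = k - 1 = 4
χ² = Σ(O - E)²/E
   = (40 - 33.5)²/33.5 + (37 - 37.2)²/37.2 + (12 - 11.7)²/11.7 + (62 - 61.5)²/61.5 + (32 - 39.1)²/39.1
   = 1.261 + 0.001 + 0.008 + 0.004 + 1.289
   = 2.56
p-value = 0.6333

Since p-value > α = 0.05, we fail to reject H₀.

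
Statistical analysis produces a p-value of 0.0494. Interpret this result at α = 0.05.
Since p = 0.0494 < α = 0.05, reject H₀.
There is sufficient evidence to reject the null hypothesis; the result is statistically significant at the 0.05 level.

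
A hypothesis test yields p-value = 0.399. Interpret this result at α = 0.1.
Since p = 0.399 > α = 0.1, fail to reject H₀.
There is insufficient evidence to reject the null hypothesis; the result is not statistically significant at the 0.1 level.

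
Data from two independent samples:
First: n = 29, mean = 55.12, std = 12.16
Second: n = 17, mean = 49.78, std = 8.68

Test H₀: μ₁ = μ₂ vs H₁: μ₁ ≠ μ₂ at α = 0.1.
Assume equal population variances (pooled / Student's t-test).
Student's two-sample t-test (equal variances):
H₀: μ₁ = μ₂
H₁: μ₁ ≠ μ₂
df = n₁ + n₂ - 2 = 44
Pooled variance s_p² = [(n₁-1)s₁² + (n₂-1)s₂²] / (n₁ + n₂ - 2) = [(28)(12.16²) + (16)(8.68²)] / 44 = 121.4935
SE = √(s_p²(1/n₁ + 1/n₂)) = √(121.4935 × (1/29 + 1/17)) = 3.3669
t = (x̄₁ - x̄₂) / SE = (55.12 - 49.78) / 3.3669 = 5.34 / 3.3669 = 1.586
p-value = 0.1199

Since p-value > α = 0.1, we fail to reject H₀.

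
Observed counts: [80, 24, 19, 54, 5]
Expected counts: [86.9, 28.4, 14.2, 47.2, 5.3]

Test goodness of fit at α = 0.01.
Chi-square goodness of fit test:
H₀: observed counts match expected distribution
H₁: observed counts differ from expected distribution
df = k - 1 = 4
χ² = Σ(O - E)²/E
   = (80 - 86.9)²/86.9 + (24 - 28.4)²/28.4 + (19 - 14.2)²/14.2 + (54 - 47.2)²/47.2 + (5 - 5.3)²/5.3
   = 0.548 + 0.682 + 1.623 + 0.980 + 0.017
   = 3.85
p-value = 0.4269

Since p-value > α = 0.01, we fail to reject H₀.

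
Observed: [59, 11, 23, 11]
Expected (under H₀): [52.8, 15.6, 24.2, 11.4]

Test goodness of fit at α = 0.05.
Chi-square goodness of fit test:
H₀: observed counts match expected distribution
H₁: observed counts differ from expected distribution
df = k - 1 = 3
χ² = Σ(O - E)²/E
   = (59 - 52.8)²/52.8 + (11 - 15.6)²/15.6 + (23 - 24.2)²/24.2 + (11 - 11.4)²/11.4
   = 0.728 + 1.356 + 0.060 + 0.014
   = 2.16
p-value = 0.5403

Since p-value > α = 0.05, we fail to reject H₀.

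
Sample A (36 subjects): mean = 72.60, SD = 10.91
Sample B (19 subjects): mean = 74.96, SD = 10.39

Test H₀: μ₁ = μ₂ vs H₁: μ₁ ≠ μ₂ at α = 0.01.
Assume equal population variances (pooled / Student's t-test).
Student's two-sample t-test (equal variances):
H₀: μ₁ = μ₂
H₁: μ₁ ≠ μ₂
df = n₁ + n₂ - 2 = 53
Pooled variance s_p² = [(n₁-1)s₁² + (n₂-1)s₂²] / (n₁ + n₂ - 2) = [(35)(10.91²) + (18)(10.39²)] / 53 = 115.2664
SE = √(s_p²(1/n₁ + 1/n₂)) = √(115.2664 × (1/36 + 1/19)) = 3.0444
t = (x̄₁ - x̄₂) / SE = (72.60 - 74.96) / 3.0444 = -2.36 / 3.0444 = -0.775
p-value = 0.4417

Since p-value > α = 0.01, we fail to reject H₀.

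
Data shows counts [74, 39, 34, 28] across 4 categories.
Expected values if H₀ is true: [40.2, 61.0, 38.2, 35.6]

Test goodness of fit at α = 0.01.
Chi-square goodness of fit test:
H₀: observed counts match expected distribution
H₁: observed counts differ from expected distribution
df = k - 1 = 3
χ² = Σ(O - E)²/E
   = (74 - 40.2)²/40.2 + (39 - 61.0)²/61.0 + (34 - 38.2)²/38.2 + (28 - 35.6)²/35.6
   = 28.419 + 7.934 + 0.462 + 1.622
   = 38.44
p-value < 0.0001

Since p-value < α = 0.01, we reject H₀.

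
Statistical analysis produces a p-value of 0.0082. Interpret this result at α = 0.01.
Since p = 0.0082 < α = 0.01, reject H₀.
There is sufficient evidence to reject the null hypothesis; the result is statistically significant at the 0.01 level.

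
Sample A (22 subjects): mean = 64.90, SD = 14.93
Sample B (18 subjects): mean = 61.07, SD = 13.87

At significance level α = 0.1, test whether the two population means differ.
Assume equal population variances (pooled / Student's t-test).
Student's two-sample t-test (equal variances):
H₀: μ₁ = μ₂
H₁: μ₁ ≠ μ₂
df = n₁ + n₂ - 2 = 38
Pooled variance s_p² = [(n₁-1)s₁² + (n₂-1)s₂²] / (n₁ + n₂ - 2) = [(21)(14.93²) + (17)(13.87²)] / 38 = 209.2476
SE = √(s_p²(1/n₁ + 1/n₂)) = √(209.2476 × (1/22 + 1/18)) = 4.5974
t = (x̄₁ - x̄₂) / SE = (64.90 - 61.07) / 4.5974 = 3.83 / 4.5974 = 0.833
p-value = 0.4100

Since p-value > α = 0.1, we fail to reject H₀.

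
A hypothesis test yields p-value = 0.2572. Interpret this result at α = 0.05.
Since p = 0.2572 > α = 0.05, fail to reject H₀.
There is insufficient evidence to reject the null hypothesis; the result is not statistically significant at the 0.05 level.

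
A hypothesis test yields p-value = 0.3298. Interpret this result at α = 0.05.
Since p = 0.3298 > α = 0.05, fail to reject H₀.
There is insufficient evidence to reject the null hypothesis; the result is not statistically significant at the 0.05 level.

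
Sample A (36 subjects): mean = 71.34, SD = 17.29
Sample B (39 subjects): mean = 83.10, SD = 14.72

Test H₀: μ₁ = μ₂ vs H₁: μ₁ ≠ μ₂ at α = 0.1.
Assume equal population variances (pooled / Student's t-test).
Student's two-sample t-test (equal variances):
H₀: μ₁ = μ₂
H₁: μ₁ ≠ μ₂
df = n₁ + n₂ - 2 = 73
Pooled variance s_p² = [(n₁-1)s₁² + (n₂-1)s₂²] / (n₁ + n₂ - 2) = [(35)(17.29²) + (38)(14.72²)] / 73 = 256.1209
SE = √(s_p²(1/n₁ + 1/n₂)) = √(256.1209 × (1/36 + 1/39)) = 3.6989
t = (x̄₁ - x̄₂) / SE = (71.34 - 83.10) / 3.6989 = -11.76 / 3.6989 = -3.179
p-value = 0.0022

Since p-value < α = 0.1, we reject H₀.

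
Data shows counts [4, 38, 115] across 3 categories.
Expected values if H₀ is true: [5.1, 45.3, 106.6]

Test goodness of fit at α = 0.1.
Chi-square goodness of fit test:
H₀: observed counts match expected distribution
H₁: observed counts differ from expected distribution
df = k - 1 = 2
χ² = Σ(O - E)²/E
   = (4 - 5.1)²/5.1 + (38 - 45.3)²/45.3 + (115 - 106.6)²/106.6
   = 0.237 + 1.176 + 0.662
   = 2.08
p-value = 0.3542

Since p-value > α = 0.1, we fail to reject H₀.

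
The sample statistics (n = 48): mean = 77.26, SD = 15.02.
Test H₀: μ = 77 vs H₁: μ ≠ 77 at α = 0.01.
One-sample t-test:
H₀: μ = 77
H₁: μ ≠ 77
df = n - 1 = 47
t = (x̄ - μ₀) / (s/√n) = (77.26 - 77) / (15.02/√48) = 0.120
p-value = 0.9051

Since p-value > α = 0.01, we fail to reject H₀.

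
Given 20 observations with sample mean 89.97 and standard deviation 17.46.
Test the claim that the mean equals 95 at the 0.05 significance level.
One-sample t-test:
H₀: μ = 95
H₁: μ ≠ 95
df = n - 1 = 19
t = (x̄ - μ₀) / (s/√n) = (89.97 - 95) / (17.46/√20) = -1.288
p-value = 0.2131

Since p-value > α = 0.05, we fail to reject H₀.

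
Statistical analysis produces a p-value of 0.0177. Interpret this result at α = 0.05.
Since p = 0.0177 < α = 0.05, reject H₀.
There is sufficient evidence to reject the null hypothesis; the result is statistically significant at the 0.05 level.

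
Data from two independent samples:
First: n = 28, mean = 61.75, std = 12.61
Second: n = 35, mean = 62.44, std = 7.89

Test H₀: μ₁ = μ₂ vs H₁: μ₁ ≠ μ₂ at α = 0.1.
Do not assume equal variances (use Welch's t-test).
Welch's two-sample t-test:
H₀: μ₁ = μ₂
H₁: μ₁ ≠ μ₂
s₁²/n₁ = 12.61²/28 = 5.6790,  s₂²/n₂ = 7.89²/35 = 1.7786
SE = √(s₁²/n₁ + s₂²/n₂) = √(5.6790 + 1.7786) = 2.7309
df (Welch-Satterthwaite) = (s₁²/n₁ + s₂²/n₂)² / [(s₁²/n₁)²/(n₁-1) + (s₂²/n₂)²/(n₂-1)] ≈ 43.20
t = (x̄₁ - x̄₂) / SE = (61.75 - 62.44) / 2.7309 = -0.69 / 2.7309 = -0.253
p-value = 0.8017

Since p-value > α = 0.1, we fail to reject H₀.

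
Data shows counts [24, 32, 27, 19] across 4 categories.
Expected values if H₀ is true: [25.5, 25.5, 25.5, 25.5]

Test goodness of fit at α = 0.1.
Chi-square goodness of fit test:
H₀: observed counts match expected distribution
H₁: observed counts differ from expected distribution
df = k - 1 = 3
χ² = Σ(O - E)²/E
   = (24 - 25.5)²/25.5 + (32 - 25.5)²/25.5 + (27 - 25.5)²/25.5 + (19 - 25.5)²/25.5
   = 0.088 + 1.657 + 0.088 + 1.657
   = 3.49
p-value = 0.3220

Since p-value > α = 0.1, we fail to reject H₀.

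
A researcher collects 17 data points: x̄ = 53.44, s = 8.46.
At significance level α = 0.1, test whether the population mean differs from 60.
One-sample t-test:
H₀: μ = 60
H₁: μ ≠ 60
df = n - 1 = 16
t = (x̄ - μ₀) / (s/√n) = (53.44 - 60) / (8.46/√17) = -3.197
p-value = 0.0056

Since p-value < α = 0.1, we reject H₀.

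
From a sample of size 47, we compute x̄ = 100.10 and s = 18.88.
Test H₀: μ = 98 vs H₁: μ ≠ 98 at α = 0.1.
One-sample t-test:
H₀: μ = 98
H₁: μ ≠ 98
df = n - 1 = 46
t = (x̄ - μ₀) / (s/√n) = (100.10 - 98) / (18.88/√47) = 0.763
p-value = 0.4496

Since p-value > α = 0.1, we fail to reject H₀.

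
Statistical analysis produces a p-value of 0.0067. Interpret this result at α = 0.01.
Since p = 0.0067 < α = 0.01, reject H₀.
There is sufficient evidence to reject the null hypothesis; the result is statistically significant at the 0.01 level.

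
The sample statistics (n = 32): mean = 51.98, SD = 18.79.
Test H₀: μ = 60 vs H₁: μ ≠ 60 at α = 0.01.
One-sample t-test:
H₀: μ = 60
H₁: μ ≠ 60
df = n - 1 = 31
t = (x̄ - μ₀) / (s/√n) = (51.98 - 60) / (18.79/√32) = -2.414
p-value = 0.0219

Since p-value > α = 0.01, we fail to reject H₀.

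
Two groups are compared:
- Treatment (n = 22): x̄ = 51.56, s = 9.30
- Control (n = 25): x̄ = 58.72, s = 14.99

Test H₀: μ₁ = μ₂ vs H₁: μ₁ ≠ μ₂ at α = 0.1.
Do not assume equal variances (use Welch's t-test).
Welch's two-sample t-test:
H₀: μ₁ = μ₂
H₁: μ₁ ≠ μ₂
s₁²/n₁ = 9.30²/22 = 3.9314,  s₂²/n₂ = 14.99²/25 = 8.9880
SE = √(s₁²/n₁ + s₂²/n₂) = √(3.9314 + 8.9880) = 3.5944
df (Welch-Satterthwaite) = (s₁²/n₁ + s₂²/n₂)² / [(s₁²/n₁)²/(n₁-1) + (s₂²/n₂)²/(n₂-1)] ≈ 40.69
t = (x̄₁ - x̄₂) / SE = (51.56 - 58.72) / 3.5944 = -7.16 / 3.5944 = -1.992
p-value = 0.0531

Since p-value < α = 0.1, we reject H₀.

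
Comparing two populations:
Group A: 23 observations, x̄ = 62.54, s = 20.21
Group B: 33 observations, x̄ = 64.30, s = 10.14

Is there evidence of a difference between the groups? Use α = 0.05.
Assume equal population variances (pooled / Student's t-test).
Student's two-sample t-test (equal variances):
H₀: μ₁ = μ₂
H₁: μ₁ ≠ μ₂
df = n₁ + n₂ - 2 = 54
Pooled variance s_p² = [(n₁-1)s₁² + (n₂-1)s₂²] / (n₁ + n₂ - 2) = [(22)(20.21²) + (32)(10.14²)] / 54 = 227.3333
SE = √(s_p²(1/n₁ + 1/n₂)) = √(227.3333 × (1/23 + 1/33)) = 4.0955
t = (x̄₁ - x̄₂) / SE = (62.54 - 64.30) / 4.0955 = -1.76 / 4.0955 = -0.430
p-value = 0.6691

Since p-value > α = 0.05, we fail to reject H₀.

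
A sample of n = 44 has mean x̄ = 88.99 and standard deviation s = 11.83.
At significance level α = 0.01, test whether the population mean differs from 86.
One-sample t-test:
H₀: μ = 86
H₁: μ ≠ 86
df = n - 1 = 43
t = (x̄ - μ₀) / (s/√n) = (88.99 - 86) / (11.83/√44) = 1.677
p-value = 0.1009

Since p-value > α = 0.01, we fail to reject H₀.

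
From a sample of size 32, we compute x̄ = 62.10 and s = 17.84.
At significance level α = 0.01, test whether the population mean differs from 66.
One-sample t-test:
H₀: μ = 66
H₁: μ ≠ 66
df = n - 1 = 31
t = (x̄ - μ₀) / (s/√n) = (62.10 - 66) / (17.84/√32) = -1.237
p-value = 0.2255

Since p-value > α = 0.01, we fail to reject H₀.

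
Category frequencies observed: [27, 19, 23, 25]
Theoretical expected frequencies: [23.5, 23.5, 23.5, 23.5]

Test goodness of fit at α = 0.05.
Chi-square goodness of fit test:
H₀: observed counts match expected distribution
H₁: observed counts differ from expected distribution
df = k - 1 = 3
χ² = Σ(O - E)²/E
   = (27 - 23.5)²/23.5 + (19 - 23.5)²/23.5 + (23 - 23.5)²/23.5 + (25 - 23.5)²/23.5
   = 0.521 + 0.862 + 0.011 + 0.096
   = 1.49
p-value = 0.6847

Since p-value > α = 0.05, we fail to reject H₀.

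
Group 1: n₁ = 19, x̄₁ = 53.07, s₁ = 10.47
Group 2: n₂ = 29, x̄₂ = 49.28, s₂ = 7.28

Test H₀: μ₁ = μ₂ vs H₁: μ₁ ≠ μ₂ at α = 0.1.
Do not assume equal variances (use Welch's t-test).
Welch's two-sample t-test:
H₀: μ₁ = μ₂
H₁: μ₁ ≠ μ₂
s₁²/n₁ = 10.47²/19 = 5.7695,  s₂²/n₂ = 7.28²/29 = 1.8275
SE = √(s₁²/n₁ + s₂²/n₂) = √(5.7695 + 1.8275) = 2.7563
df (Welch-Satterthwaite) = (s₁²/n₁ + s₂²/n₂)² / [(s₁²/n₁)²/(n₁-1) + (s₂²/n₂)²/(n₂-1)] ≈ 29.32
t = (x̄₁ - x̄₂) / SE = (53.07 - 49.28) / 2.7563 = 3.79 / 2.7563 = 1.375
p-value = 0.1795

Since p-value > α = 0.1, we fail to reject H₀.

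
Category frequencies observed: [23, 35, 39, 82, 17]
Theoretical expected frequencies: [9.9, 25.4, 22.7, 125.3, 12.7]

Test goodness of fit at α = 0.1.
Chi-square goodness of fit test:
H₀: observed counts match expected distribution
H₁: observed counts differ from expected distribution
df = k - 1 = 4
χ² = Σ(O - E)²/E
   = (23 - 9.9)²/9.9 + (35 - 25.4)²/25.4 + (39 - 22.7)²/22.7 + (82 - 125.3)²/125.3 + (17 - 12.7)²/12.7
   = 17.334 + 3.628 + 11.704 + 14.963 + 1.456
   = 49.09
p-value < 0.0001

Since p-value < α = 0.1, we reject H₀.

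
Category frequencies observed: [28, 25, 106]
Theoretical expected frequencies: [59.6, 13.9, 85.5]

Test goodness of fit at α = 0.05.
Chi-square goodness of fit test:
H₀: observed counts match expected distribution
H₁: observed counts differ from expected distribution
df = k - 1 = 2
χ² = Σ(O - E)²/E
   = (28 - 59.6)²/59.6 + (25 - 13.9)²/13.9 + (106 - 85.5)²/85.5
   = 16.754 + 8.864 + 4.915
   = 30.53
p-value < 0.0001

Since p-value < α = 0.05, we reject H₀.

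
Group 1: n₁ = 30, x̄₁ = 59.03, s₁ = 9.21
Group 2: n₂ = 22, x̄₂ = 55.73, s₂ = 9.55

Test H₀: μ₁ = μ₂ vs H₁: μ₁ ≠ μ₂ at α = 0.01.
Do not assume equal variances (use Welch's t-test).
Welch's two-sample t-test:
H₀: μ₁ = μ₂
H₁: μ₁ ≠ μ₂
s₁²/n₁ = 9.21²/30 = 2.8275,  s₂²/n₂ = 9.55²/22 = 4.1456
SE = √(s₁²/n₁ + s₂²/n₂) = √(2.8275 + 4.1456) = 2.6407
df (Welch-Satterthwaite) = (s₁²/n₁ + s₂²/n₂)² / [(s₁²/n₁)²/(n₁-1) + (s₂²/n₂)²/(n₂-1)] ≈ 44.44
t = (x̄₁ - x̄₂) / SE = (59.03 - 55.73) / 2.6407 = 3.30 / 2.6407 = 1.250
p-value = 0.2180

Since p-value > α = 0.01, we fail to reject H₀.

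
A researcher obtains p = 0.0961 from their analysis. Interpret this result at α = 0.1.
Since p = 0.0961 < α = 0.1, reject H₀.
There is sufficient evidence to reject the null hypothesis; the result is statistically significant at the 0.1 level.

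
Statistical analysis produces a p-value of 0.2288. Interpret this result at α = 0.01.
Since p = 0.2288 > α = 0.01, fail to reject H₀.
There is insufficient evidence to reject the null hypothesis; the result is not statistically significant at the 0.01 level.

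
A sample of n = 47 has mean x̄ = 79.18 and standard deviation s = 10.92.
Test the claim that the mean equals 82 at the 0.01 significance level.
One-sample t-test:
H₀: μ = 82
H₁: μ ≠ 82
df = n - 1 = 46
t = (x̄ - μ₀) / (s/√n) = (79.18 - 82) / (10.92/√47) = -1.770
p-value = 0.0833

Since p-value > α = 0.01, we fail to reject H₀.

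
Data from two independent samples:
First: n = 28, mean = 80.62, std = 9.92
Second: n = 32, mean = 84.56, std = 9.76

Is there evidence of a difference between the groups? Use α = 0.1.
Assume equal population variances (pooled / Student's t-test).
Student's two-sample t-test (equal variances):
H₀: μ₁ = μ₂
H₁: μ₁ ≠ μ₂
df = n₁ + n₂ - 2 = 58
Pooled variance s_p² = [(n₁-1)s₁² + (n₂-1)s₂²] / (n₁ + n₂ - 2) = [(27)(9.92²) + (31)(9.76²)] / 58 = 96.7234
SE = √(s_p²(1/n₁ + 1/n₂)) = √(96.7234 × (1/28 + 1/32)) = 2.5450
t = (x̄₁ - x̄₂) / SE = (80.62 - 84.56) / 2.5450 = -3.94 / 2.5450 = -1.548
p-value = 0.1270

Since p-value > α = 0.1, we fail to reject H₀.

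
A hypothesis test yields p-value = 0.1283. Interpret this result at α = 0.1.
Since p = 0.1283 > α = 0.1, fail to reject H₀.
There is insufficient evidence to reject the null hypothesis; the result is not statistically significant at the 0.1 level.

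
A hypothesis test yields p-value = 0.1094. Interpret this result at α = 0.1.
Since p = 0.1094 > α = 0.1, fail to reject H₀.
There is insufficient evidence to reject the null hypothesis; the result is not statistically significant at the 0.1 level.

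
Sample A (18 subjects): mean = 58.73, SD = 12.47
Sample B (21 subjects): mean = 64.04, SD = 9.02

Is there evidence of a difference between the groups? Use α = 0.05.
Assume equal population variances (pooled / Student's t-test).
Student's two-sample t-test (equal variances):
H₀: μ₁ = μ₂
H₁: μ₁ ≠ μ₂
df = n₁ + n₂ - 2 = 37
Pooled variance s_p² = [(n₁-1)s₁² + (n₂-1)s₂²] / (n₁ + n₂ - 2) = [(17)(12.47²) + (20)(9.02²)] / 37 = 115.4250
SE = √(s_p²(1/n₁ + 1/n₂)) = √(115.4250 × (1/18 + 1/21)) = 3.4509
t = (x̄₁ - x̄₂) / SE = (58.73 - 64.04) / 3.4509 = -5.31 / 3.4509 = -1.539
p-value = 0.1324

Since p-value > α = 0.05, we fail to reject H₀.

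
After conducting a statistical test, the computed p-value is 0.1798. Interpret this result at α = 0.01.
Since p = 0.1798 > α = 0.01, fail to reject H₀.
There is insufficient evidence to reject the null hypothesis; the result is not statistically significant at the 0.01 level.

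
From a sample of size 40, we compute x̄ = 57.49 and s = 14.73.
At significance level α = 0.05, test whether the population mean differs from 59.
One-sample t-test:
H₀: μ = 59
H₁: μ ≠ 59
df = n - 1 = 39
t = (x̄ - μ₀) / (s/√n) = (57.49 - 59) / (14.73/√40) = -0.648
p-value = 0.5206

Since p-value > α = 0.05, we fail to reject H₀.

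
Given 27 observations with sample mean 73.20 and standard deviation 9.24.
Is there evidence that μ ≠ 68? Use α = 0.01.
One-sample t-test:
H₀: μ = 68
H₁: μ ≠ 68
df = n - 1 = 26
t = (x̄ - μ₀) / (s/√n) = (73.20 - 68) / (9.24/√27) = 2.924
p-value = 0.0071

Since p-value < α = 0.01, we reject H₀.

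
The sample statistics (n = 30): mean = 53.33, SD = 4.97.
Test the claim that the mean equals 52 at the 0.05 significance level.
One-sample t-test:
H₀: μ = 52
H₁: μ ≠ 52
df = n - 1 = 29
t = (x̄ - μ₀) / (s/√n) = (53.33 - 52) / (4.97/√30) = 1.466
p-value = 0.1535

Since p-value > α = 0.05, we fail to reject H₀.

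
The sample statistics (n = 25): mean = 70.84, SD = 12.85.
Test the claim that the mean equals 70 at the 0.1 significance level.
One-sample t-test:
H₀: μ = 70
H₁: μ ≠ 70
df = n - 1 = 24
t = (x̄ - μ₀) / (s/√n) = (70.84 - 70) / (12.85/√25) = 0.327
p-value = 0.7466

Since p-value > α = 0.1, we fail to reject H₀.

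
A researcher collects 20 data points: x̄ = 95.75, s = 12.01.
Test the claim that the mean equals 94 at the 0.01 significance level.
One-sample t-test:
H₀: μ = 94
H₁: μ ≠ 94
df = n - 1 = 19
t = (x̄ - μ₀) / (s/√n) = (95.75 - 94) / (12.01/√20) = 0.652
p-value = 0.5224

Since p-value > α = 0.01, we fail to reject H₀.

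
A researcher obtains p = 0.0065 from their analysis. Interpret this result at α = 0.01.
Since p = 0.0065 < α = 0.01, reject H₀.
There is sufficient evidence to reject the null hypothesis; the result is statistically significant at the 0.01 level.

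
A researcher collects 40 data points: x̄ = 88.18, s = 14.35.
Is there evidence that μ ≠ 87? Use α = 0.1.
One-sample t-test:
H₀: μ = 87
H₁: μ ≠ 87
df = n - 1 = 39
t = (x̄ - μ₀) / (s/√n) = (88.18 - 87) / (14.35/√40) = 0.520
p-value = 0.6060

Since p-value > α = 0.1, we fail to reject H₀.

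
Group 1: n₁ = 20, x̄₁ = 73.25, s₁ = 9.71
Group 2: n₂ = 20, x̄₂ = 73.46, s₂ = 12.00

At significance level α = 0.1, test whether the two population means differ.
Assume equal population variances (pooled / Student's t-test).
Student's two-sample t-test (equal variances):
H₀: μ₁ = μ₂
H₁: μ₁ ≠ μ₂
df = n₁ + n₂ - 2 = 38
Pooled variance s_p² = [(n₁-1)s₁² + (n₂-1)s₂²] / (n₁ + n₂ - 2) = [(19)(9.71²) + (19)(12.00²)] / 38 = 119.1420
SE = √(s_p²(1/n₁ + 1/n₂)) = √(119.1420 × (1/20 + 1/20)) = 3.4517
t = (x̄₁ - x̄₂) / SE = (73.25 - 73.46) / 3.4517 = -0.21 / 3.4517 = -0.061
p-value = 0.9518

Since p-value > α = 0.1, we fail to reject H₀.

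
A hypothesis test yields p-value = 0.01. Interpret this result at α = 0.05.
Since p = 0.01 < α = 0.05, reject H₀.
There is sufficient evidence to reject the null hypothesis; the result is statistically significant at the 0.05 level.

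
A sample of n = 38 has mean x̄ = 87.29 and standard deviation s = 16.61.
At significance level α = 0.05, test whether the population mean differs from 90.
One-sample t-test:
H₀: μ = 90
H₁: μ ≠ 90
df = n - 1 = 37
t = (x̄ - μ₀) / (s/√n) = (87.29 - 90) / (16.61/√38) = -1.006
p-value = 0.3211

Since p-value > α = 0.05, we fail to reject H₀.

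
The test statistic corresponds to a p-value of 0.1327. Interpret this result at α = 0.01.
Since p = 0.1327 > α = 0.01, fail to reject H₀.
There is insufficient evidence to reject the null hypothesis; the result is not statistically significant at the 0.01 level.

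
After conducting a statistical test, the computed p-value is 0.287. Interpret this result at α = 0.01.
Since p = 0.287 > α = 0.01, fail to reject H₀.
There is insufficient evidence to reject the null hypothesis; the result is not statistically significant at the 0.01 level.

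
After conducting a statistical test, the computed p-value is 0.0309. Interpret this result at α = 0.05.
Since p = 0.0309 < α = 0.05, reject H₀.
There is sufficient evidence to reject the null hypothesis; the result is statistically significant at the 0.05 level.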